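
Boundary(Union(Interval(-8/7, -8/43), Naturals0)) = Union(Complement(Naturals0, Interval.open(-8/7, -8/43)), {-8/7, -8/43})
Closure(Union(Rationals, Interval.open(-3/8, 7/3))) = Union(Interval(-oo, oo), Rationals)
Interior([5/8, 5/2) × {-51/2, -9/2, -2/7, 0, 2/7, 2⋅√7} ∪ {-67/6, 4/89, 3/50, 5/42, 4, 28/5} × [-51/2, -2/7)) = ∅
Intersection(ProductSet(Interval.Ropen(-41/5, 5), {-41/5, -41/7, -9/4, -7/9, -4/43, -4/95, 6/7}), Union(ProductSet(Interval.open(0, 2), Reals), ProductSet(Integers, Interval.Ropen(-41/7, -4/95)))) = Union(ProductSet(Interval.open(0, 2), {-41/5, -41/7, -9/4, -7/9, -4/43, -4/95, 6/7}), ProductSet(Range(-8, 5, 1), {-41/7, -9/4, -7/9, -4/43}))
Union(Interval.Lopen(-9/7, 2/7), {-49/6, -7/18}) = Union({-49/6}, Interval.Lopen(-9/7, 2/7))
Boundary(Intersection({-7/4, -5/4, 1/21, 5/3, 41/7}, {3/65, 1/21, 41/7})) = {1/21, 41/7}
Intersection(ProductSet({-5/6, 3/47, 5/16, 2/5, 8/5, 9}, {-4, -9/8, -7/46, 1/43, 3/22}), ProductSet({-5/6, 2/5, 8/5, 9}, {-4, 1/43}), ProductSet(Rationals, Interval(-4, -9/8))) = ProductSet({-5/6, 2/5, 8/5, 9}, {-4})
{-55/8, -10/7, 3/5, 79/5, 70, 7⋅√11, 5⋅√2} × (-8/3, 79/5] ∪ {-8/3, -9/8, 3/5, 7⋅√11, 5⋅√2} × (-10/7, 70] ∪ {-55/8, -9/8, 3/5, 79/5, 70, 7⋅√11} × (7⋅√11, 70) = ({-8/3, -9/8, 3/5, 7⋅√11, 5⋅√2} × (-10/7, 70]) ∪ ({-55/8, -9/8, 3/5, 79/5, 70, 7⋅√11} × (7⋅√11, 70)) ∪ ({-55/8, -10/7, 3/5, 79/5, 70, 7⋅√11, 5⋅√2} × (-8/3, 79/5])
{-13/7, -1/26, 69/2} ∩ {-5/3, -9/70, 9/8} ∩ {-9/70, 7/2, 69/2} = ∅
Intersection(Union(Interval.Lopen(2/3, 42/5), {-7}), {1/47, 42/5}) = {42/5}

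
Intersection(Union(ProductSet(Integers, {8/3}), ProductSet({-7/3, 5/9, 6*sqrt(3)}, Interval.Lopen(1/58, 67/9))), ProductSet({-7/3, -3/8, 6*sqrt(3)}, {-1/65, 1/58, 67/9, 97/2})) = ProductSet({-7/3, 6*sqrt(3)}, {67/9})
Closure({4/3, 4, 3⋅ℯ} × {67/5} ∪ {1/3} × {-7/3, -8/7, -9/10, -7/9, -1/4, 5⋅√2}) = ({4/3, 4, 3⋅ℯ} × {67/5}) ∪ ({1/3} × {-7/3, -8/7, -9/10, -7/9, -1/4, 5⋅√2})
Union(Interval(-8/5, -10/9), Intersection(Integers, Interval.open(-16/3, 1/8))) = Union(Interval(-8/5, -10/9), Range(-5, 1, 1))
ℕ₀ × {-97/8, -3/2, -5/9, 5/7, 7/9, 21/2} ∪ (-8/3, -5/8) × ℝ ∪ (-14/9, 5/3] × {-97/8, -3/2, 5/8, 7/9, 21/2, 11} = ((-8/3, -5/8) × ℝ) ∪ (ℕ₀ × {-97/8, -3/2, -5/9, 5/7, 7/9, 21/2}) ∪ ((-14/9, 5/3] × {-97/8, -3/2, 5/8, 7/9, 21/2, 11})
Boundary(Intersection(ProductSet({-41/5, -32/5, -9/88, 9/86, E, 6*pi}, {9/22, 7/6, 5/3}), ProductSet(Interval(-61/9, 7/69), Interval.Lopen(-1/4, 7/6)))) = ProductSet({-32/5, -9/88}, {9/22, 7/6})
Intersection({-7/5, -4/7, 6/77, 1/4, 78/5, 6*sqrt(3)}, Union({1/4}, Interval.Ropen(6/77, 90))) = {6/77, 1/4, 78/5, 6*sqrt(3)}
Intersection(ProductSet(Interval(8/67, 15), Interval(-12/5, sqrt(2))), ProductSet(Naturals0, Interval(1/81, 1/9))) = ProductSet(Range(1, 16, 1), Interval(1/81, 1/9))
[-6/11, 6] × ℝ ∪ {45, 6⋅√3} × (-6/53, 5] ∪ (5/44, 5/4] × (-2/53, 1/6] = ([-6/11, 6] × ℝ) ∪ ({45, 6⋅√3} × (-6/53, 5])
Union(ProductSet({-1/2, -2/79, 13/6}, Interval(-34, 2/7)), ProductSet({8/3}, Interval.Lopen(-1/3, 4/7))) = Union(ProductSet({8/3}, Interval.Lopen(-1/3, 4/7)), ProductSet({-1/2, -2/79, 13/6}, Interval(-34, 2/7)))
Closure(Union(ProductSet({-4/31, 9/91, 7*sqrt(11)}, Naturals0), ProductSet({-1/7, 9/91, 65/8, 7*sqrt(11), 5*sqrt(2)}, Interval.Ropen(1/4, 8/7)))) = Union(ProductSet({-4/31, 9/91, 7*sqrt(11)}, Naturals0), ProductSet({-1/7, 9/91, 65/8, 7*sqrt(11), 5*sqrt(2)}, Interval(1/4, 8/7)))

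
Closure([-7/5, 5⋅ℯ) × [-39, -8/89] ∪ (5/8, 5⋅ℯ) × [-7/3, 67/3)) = ({5⋅ℯ} × [-7/3, 67/3]) ∪ ([5/8, 5⋅ℯ] × {67/3}) ∪ ({5/8, 5⋅ℯ} × [-8/89, 67/3]) ∪ ([-7/5, 5⋅ℯ] × [-39, -8/89]) ∪ ((5/8, 5⋅ℯ) × [-7/3, 67/3))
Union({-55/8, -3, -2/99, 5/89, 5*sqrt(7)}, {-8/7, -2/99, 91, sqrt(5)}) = {-55/8, -3, -8/7, -2/99, 5/89, 91, sqrt(5), 5*sqrt(7)}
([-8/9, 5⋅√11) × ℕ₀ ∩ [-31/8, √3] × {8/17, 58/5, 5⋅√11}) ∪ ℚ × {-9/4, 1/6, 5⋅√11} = ℚ × {-9/4, 1/6, 5⋅√11}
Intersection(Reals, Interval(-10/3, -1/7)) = Interval(-10/3, -1/7)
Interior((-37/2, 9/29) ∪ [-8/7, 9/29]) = (-37/2, 9/29)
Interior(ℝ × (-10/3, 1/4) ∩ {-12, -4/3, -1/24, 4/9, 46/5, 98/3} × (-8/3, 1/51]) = ∅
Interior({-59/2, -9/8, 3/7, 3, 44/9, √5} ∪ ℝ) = ℝ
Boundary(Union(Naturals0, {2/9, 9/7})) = Union({2/9, 9/7}, Naturals0)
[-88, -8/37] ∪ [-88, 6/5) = [-88, 6/5)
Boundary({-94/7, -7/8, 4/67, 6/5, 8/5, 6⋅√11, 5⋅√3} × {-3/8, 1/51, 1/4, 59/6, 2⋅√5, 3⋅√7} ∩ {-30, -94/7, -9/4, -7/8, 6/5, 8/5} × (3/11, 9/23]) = ∅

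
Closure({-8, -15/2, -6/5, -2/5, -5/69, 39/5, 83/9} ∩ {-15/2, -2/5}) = {-15/2, -2/5}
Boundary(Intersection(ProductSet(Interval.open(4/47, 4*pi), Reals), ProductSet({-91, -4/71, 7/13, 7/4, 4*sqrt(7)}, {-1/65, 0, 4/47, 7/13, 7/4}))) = ProductSet({7/13, 7/4, 4*sqrt(7)}, {-1/65, 0, 4/47, 7/13, 7/4})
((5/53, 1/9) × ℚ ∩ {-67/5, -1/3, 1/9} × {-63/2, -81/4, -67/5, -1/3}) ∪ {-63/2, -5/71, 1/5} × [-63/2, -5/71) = {-63/2, -5/71, 1/5} × [-63/2, -5/71)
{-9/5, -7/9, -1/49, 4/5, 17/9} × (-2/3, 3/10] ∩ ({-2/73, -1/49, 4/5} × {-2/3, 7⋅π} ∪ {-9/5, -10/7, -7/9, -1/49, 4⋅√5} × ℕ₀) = {-9/5, -7/9, -1/49} × {0}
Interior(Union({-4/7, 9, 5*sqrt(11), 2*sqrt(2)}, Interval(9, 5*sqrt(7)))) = Interval.open(9, 5*sqrt(7))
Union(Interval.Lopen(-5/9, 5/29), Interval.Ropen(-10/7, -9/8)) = Union(Interval.Ropen(-10/7, -9/8), Interval.Lopen(-5/9, 5/29))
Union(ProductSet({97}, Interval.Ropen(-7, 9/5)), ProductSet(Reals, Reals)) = ProductSet(Reals, Reals)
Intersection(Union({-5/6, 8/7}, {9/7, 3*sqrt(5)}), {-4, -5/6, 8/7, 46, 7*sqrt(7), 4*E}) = {-5/6, 8/7}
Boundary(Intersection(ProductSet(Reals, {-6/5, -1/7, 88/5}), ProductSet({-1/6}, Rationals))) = ProductSet({-1/6}, {-6/5, -1/7, 88/5})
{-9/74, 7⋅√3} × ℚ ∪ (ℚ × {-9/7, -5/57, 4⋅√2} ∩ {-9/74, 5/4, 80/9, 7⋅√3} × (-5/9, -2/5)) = {-9/74, 7⋅√3} × ℚ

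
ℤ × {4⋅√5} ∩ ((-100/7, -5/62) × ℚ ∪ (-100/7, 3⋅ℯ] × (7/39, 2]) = ∅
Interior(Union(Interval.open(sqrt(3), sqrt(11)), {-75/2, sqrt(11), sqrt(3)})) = Interval.open(sqrt(3), sqrt(11))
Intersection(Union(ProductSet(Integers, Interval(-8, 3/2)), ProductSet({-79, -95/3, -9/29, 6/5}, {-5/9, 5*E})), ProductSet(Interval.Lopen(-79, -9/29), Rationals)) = Union(ProductSet({-95/3, -9/29}, {-5/9}), ProductSet(Range(-78, 0, 1), Intersection(Interval(-8, 3/2), Rationals)))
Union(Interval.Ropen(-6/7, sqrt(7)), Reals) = Interval(-oo, oo)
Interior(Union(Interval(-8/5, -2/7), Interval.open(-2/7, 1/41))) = Interval.open(-8/5, 1/41)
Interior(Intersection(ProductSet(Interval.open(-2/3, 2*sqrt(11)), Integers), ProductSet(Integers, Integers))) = EmptySet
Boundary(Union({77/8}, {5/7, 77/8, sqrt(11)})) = {5/7, 77/8, sqrt(11)}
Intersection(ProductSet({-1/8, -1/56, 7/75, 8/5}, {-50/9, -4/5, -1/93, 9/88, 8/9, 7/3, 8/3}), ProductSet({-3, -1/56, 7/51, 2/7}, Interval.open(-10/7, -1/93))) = ProductSet({-1/56}, {-4/5})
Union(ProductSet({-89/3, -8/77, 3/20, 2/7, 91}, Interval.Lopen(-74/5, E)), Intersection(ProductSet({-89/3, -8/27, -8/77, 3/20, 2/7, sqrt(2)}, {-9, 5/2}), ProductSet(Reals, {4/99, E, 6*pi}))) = ProductSet({-89/3, -8/77, 3/20, 2/7, 91}, Interval.Lopen(-74/5, E))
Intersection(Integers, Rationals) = Integers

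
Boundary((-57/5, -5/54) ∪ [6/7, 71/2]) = {-57/5, -5/54, 6/7, 71/2}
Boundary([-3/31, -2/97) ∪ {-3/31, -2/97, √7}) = {-3/31, -2/97, √7}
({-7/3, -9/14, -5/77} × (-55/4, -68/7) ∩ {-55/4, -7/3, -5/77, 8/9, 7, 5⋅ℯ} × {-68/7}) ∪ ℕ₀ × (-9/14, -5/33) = ℕ₀ × (-9/14, -5/33)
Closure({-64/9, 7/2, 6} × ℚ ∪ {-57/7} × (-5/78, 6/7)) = ({-64/9, 7/2, 6} × ℝ) ∪ ({-57/7} × [-5/78, 6/7])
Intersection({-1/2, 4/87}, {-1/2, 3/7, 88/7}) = {-1/2}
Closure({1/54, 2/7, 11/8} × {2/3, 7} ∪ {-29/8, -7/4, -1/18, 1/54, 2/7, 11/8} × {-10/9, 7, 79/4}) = ({1/54, 2/7, 11/8} × {2/3, 7}) ∪ ({-29/8, -7/4, -1/18, 1/54, 2/7, 11/8} × {-10/9, 7, 79/4})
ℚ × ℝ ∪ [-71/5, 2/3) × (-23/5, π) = (ℚ × ℝ) ∪ ([-71/5, 2/3) × (-23/5, π))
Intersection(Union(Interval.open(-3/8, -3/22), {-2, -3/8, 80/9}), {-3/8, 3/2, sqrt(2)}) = {-3/8}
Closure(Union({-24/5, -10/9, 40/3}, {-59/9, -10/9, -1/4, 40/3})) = {-59/9, -24/5, -10/9, -1/4, 40/3}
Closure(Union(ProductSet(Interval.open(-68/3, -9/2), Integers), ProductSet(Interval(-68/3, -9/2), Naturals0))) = ProductSet(Interval(-68/3, -9/2), Integers)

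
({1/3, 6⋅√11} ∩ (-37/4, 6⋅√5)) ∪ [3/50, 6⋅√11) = [3/50, 6⋅√11)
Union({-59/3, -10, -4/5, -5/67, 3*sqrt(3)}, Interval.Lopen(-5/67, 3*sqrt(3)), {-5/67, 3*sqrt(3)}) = Union({-59/3, -10, -4/5}, Interval(-5/67, 3*sqrt(3)))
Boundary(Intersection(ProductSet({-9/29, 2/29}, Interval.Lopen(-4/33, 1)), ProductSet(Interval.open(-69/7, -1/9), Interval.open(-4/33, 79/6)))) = ProductSet({-9/29}, Interval(-4/33, 1))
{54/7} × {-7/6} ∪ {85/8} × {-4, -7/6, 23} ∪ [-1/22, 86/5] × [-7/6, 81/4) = ({85/8} × {-4, -7/6, 23}) ∪ ([-1/22, 86/5] × [-7/6, 81/4))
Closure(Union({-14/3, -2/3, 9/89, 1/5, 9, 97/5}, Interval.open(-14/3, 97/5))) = Interval(-14/3, 97/5)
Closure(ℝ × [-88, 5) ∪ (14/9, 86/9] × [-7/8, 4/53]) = ℝ × [-88, 5]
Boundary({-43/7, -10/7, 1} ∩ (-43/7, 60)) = {-10/7, 1}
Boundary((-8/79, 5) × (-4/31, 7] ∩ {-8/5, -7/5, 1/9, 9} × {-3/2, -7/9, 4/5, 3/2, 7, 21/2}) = {1/9} × {4/5, 3/2, 7}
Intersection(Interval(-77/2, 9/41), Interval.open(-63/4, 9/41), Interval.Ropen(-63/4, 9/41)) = Interval.open(-63/4, 9/41)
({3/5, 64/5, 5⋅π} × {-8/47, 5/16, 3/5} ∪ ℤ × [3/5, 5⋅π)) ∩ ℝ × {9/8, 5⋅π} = ℤ × {9/8}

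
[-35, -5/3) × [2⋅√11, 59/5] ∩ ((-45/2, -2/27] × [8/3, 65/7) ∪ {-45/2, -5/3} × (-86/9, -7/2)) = (-45/2, -5/3) × [2⋅√11, 65/7)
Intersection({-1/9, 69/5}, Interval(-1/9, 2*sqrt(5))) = {-1/9}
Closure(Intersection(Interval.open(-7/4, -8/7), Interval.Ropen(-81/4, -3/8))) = Interval(-7/4, -8/7)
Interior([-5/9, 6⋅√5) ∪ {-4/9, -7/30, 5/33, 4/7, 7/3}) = (-5/9, 6⋅√5)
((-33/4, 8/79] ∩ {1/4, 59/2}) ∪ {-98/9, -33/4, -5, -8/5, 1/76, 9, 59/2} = {-98/9, -33/4, -5, -8/5, 1/76, 9, 59/2}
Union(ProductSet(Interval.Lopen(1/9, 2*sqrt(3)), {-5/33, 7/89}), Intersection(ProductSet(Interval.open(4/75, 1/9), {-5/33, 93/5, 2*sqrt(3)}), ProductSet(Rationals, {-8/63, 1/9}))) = ProductSet(Interval.Lopen(1/9, 2*sqrt(3)), {-5/33, 7/89})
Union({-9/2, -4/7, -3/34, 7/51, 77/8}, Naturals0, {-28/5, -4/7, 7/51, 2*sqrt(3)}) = Union({-28/5, -9/2, -4/7, -3/34, 7/51, 77/8, 2*sqrt(3)}, Naturals0)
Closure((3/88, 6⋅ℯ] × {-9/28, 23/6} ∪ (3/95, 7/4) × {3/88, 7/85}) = ([3/95, 7/4] × {3/88, 7/85}) ∪ ([3/88, 6⋅ℯ] × {-9/28, 23/6})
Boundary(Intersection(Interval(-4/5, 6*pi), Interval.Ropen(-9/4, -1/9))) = {-4/5, -1/9}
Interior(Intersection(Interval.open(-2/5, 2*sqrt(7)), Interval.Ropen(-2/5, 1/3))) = Interval.open(-2/5, 1/3)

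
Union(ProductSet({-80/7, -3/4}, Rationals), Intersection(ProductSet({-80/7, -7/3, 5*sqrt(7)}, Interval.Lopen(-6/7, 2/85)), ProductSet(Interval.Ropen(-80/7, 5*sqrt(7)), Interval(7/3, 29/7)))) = ProductSet({-80/7, -3/4}, Rationals)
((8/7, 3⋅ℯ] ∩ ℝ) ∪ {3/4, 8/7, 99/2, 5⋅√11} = {3/4, 99/2, 5⋅√11} ∪ [8/7, 3⋅ℯ]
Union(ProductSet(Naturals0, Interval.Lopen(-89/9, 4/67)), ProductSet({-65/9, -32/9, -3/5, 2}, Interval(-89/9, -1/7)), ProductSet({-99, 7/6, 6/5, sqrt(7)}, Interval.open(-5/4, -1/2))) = Union(ProductSet({-99, 7/6, 6/5, sqrt(7)}, Interval.open(-5/4, -1/2)), ProductSet({-65/9, -32/9, -3/5, 2}, Interval(-89/9, -1/7)), ProductSet(Naturals0, Interval.Lopen(-89/9, 4/67)))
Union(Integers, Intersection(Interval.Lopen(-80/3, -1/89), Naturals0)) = Integers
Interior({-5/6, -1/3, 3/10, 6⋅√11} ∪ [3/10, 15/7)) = (3/10, 15/7)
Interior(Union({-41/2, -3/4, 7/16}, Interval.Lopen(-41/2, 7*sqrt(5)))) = Interval.open(-41/2, 7*sqrt(5))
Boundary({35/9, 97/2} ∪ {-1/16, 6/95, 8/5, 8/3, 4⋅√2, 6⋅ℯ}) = {-1/16, 6/95, 8/5, 8/3, 35/9, 97/2, 4⋅√2, 6⋅ℯ}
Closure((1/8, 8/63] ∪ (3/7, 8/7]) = [1/8, 8/63] ∪ [3/7, 8/7]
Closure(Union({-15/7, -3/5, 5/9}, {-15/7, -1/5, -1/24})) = {-15/7, -3/5, -1/5, -1/24, 5/9}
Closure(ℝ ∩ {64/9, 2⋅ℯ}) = {64/9, 2⋅ℯ}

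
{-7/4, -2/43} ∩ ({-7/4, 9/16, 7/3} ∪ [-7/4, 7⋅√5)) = {-7/4, -2/43}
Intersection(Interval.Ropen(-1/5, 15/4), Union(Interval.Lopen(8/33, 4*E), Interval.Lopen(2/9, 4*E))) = Interval.open(2/9, 15/4)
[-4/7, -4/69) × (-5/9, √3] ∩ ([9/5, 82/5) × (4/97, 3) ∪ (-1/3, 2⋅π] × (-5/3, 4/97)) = (-1/3, -4/69) × (-5/9, 4/97)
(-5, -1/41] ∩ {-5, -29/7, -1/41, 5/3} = {-29/7, -1/41}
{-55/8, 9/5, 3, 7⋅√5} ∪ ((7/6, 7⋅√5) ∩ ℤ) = {-55/8, 9/5, 7⋅√5} ∪ {2, 3, …, 15}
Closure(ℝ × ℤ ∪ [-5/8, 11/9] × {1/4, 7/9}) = (ℝ × ℤ) ∪ ([-5/8, 11/9] × {1/4, 7/9})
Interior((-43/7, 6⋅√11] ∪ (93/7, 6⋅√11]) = (-43/7, 6⋅√11)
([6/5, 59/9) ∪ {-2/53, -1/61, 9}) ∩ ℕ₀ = {2, 3, …, 6} ∪ {9}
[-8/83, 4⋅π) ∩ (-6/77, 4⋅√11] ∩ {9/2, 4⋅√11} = {9/2}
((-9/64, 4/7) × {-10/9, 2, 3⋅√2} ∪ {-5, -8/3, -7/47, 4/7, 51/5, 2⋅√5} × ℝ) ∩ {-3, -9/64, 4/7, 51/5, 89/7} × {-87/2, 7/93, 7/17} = {4/7, 51/5} × {-87/2, 7/93, 7/17}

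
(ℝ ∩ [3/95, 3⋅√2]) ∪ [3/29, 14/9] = [3/95, 3⋅√2]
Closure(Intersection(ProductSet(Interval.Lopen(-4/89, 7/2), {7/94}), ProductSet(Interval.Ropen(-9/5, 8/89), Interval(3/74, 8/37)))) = ProductSet(Interval(-4/89, 8/89), {7/94})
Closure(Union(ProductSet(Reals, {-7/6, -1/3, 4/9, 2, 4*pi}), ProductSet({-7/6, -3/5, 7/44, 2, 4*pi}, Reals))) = Union(ProductSet({-7/6, -3/5, 7/44, 2, 4*pi}, Reals), ProductSet(Reals, {-7/6, -1/3, 4/9, 2, 4*pi}))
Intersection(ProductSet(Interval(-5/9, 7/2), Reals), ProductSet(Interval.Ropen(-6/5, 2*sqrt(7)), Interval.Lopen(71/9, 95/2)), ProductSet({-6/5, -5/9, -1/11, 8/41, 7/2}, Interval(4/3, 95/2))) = ProductSet({-5/9, -1/11, 8/41, 7/2}, Interval.Lopen(71/9, 95/2))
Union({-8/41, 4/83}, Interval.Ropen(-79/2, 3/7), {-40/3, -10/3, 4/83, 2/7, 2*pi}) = Union({2*pi}, Interval.Ropen(-79/2, 3/7))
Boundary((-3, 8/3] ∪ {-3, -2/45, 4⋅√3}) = {-3, 8/3, 4⋅√3}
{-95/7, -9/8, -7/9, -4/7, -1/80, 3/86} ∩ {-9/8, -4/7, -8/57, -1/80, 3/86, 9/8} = {-9/8, -4/7, -1/80, 3/86}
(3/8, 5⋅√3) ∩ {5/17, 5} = {5}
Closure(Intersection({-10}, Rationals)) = {-10}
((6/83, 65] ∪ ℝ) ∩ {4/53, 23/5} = {4/53, 23/5}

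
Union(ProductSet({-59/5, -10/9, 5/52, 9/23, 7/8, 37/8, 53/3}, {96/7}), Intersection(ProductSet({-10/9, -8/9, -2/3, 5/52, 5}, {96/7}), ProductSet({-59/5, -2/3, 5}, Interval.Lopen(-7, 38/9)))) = ProductSet({-59/5, -10/9, 5/52, 9/23, 7/8, 37/8, 53/3}, {96/7})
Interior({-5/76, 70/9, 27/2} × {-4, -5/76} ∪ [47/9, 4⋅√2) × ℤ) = ∅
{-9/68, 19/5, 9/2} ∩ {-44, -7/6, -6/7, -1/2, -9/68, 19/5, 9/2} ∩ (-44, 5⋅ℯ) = {-9/68, 19/5, 9/2}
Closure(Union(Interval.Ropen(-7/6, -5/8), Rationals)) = Union(Interval(-oo, oo), Rationals)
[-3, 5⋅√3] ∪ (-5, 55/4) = (-5, 55/4)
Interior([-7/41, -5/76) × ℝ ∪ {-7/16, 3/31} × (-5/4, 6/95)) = (-7/41, -5/76) × ℝ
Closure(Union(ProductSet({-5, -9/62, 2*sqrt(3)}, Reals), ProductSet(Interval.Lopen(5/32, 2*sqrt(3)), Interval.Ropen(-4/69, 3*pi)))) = Union(ProductSet({5/32, 2*sqrt(3)}, Interval(-4/69, 3*pi)), ProductSet({-5, -9/62, 2*sqrt(3)}, Reals), ProductSet(Interval(5/32, 2*sqrt(3)), {-4/69, 3*pi}), ProductSet(Interval.Lopen(5/32, 2*sqrt(3)), Interval.Ropen(-4/69, 3*pi)))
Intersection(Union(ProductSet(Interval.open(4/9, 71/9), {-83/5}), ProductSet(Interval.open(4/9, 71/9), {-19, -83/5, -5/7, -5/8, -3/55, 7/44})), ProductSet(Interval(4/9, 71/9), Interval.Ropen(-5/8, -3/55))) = ProductSet(Interval.open(4/9, 71/9), {-5/8})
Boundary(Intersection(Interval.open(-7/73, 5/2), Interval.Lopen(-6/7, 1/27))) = {-7/73, 1/27}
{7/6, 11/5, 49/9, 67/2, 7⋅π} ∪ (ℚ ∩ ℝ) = ℚ ∪ {7⋅π}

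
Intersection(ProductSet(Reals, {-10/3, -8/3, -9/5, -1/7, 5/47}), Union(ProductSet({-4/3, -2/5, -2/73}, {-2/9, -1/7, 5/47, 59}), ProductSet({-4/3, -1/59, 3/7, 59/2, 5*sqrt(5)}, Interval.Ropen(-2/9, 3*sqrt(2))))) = ProductSet({-4/3, -2/5, -2/73, -1/59, 3/7, 59/2, 5*sqrt(5)}, {-1/7, 5/47})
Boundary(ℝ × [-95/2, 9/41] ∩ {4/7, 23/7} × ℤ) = {4/7, 23/7} × {-47, -46, …, 0}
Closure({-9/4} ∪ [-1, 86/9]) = {-9/4} ∪ [-1, 86/9]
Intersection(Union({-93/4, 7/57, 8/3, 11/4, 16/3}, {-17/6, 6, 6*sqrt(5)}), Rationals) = {-93/4, -17/6, 7/57, 8/3, 11/4, 16/3, 6}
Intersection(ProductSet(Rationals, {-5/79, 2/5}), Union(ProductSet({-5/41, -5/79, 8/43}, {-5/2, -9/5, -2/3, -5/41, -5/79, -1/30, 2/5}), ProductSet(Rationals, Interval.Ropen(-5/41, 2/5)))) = Union(ProductSet({-5/41, -5/79, 8/43}, {-5/79, 2/5}), ProductSet(Rationals, {-5/79}))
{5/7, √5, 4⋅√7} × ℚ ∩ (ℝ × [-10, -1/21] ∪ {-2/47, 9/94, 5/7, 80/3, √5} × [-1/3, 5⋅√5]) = ({5/7, √5} × (ℚ ∩ [-1/3, 5⋅√5])) ∪ ({5/7, √5, 4⋅√7} × (ℚ ∩ [-10, -1/21]))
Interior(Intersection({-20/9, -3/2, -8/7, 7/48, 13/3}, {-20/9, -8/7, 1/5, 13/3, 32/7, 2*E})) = EmptySet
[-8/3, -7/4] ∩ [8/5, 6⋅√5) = ∅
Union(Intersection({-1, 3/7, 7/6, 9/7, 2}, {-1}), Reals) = Reals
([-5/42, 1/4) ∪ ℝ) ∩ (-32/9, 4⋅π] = (-32/9, 4⋅π]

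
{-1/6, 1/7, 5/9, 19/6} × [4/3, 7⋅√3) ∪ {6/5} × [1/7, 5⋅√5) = ({6/5} × [1/7, 5⋅√5)) ∪ ({-1/6, 1/7, 5/9, 19/6} × [4/3, 7⋅√3))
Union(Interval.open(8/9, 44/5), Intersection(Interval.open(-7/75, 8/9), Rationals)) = Union(Intersection(Interval.open(-7/75, 8/9), Rationals), Interval.open(8/9, 44/5))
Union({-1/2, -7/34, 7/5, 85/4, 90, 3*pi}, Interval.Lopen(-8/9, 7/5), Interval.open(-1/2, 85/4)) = Union({90}, Interval.Lopen(-8/9, 85/4))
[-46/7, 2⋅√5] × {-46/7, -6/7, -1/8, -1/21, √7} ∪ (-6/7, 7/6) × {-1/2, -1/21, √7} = ((-6/7, 7/6) × {-1/2, -1/21, √7}) ∪ ([-46/7, 2⋅√5] × {-46/7, -6/7, -1/8, -1/21, √7})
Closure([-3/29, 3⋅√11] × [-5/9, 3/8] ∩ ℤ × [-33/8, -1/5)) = {0, 1, …, 9} × [-5/9, -1/5]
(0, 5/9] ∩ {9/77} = {9/77}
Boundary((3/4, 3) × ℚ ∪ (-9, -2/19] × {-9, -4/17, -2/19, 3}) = ([3/4, 3] × ℝ) ∪ ([-9, -2/19] × {-9, -4/17, -2/19, 3})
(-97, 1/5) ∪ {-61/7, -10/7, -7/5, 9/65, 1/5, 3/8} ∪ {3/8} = (-97, 1/5] ∪ {3/8}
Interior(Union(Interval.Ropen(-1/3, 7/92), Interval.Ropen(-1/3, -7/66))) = Interval.open(-1/3, 7/92)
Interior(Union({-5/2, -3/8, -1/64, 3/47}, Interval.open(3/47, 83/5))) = Interval.open(3/47, 83/5)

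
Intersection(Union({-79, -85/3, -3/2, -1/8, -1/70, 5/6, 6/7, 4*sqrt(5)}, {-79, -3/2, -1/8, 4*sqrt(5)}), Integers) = {-79}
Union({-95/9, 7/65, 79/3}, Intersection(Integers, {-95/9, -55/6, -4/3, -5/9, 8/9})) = {-95/9, 7/65, 79/3}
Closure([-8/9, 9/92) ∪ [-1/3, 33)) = [-8/9, 33]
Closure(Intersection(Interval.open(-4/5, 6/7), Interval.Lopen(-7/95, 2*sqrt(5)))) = Interval(-7/95, 6/7)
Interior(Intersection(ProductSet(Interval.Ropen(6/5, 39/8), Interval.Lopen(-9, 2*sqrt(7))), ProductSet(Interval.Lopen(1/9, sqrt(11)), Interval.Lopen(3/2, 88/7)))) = ProductSet(Interval.open(6/5, sqrt(11)), Interval.open(3/2, 2*sqrt(7)))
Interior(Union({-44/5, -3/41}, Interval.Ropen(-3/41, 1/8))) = Interval.open(-3/41, 1/8)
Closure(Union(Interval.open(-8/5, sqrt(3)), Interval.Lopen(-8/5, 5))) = Interval(-8/5, 5)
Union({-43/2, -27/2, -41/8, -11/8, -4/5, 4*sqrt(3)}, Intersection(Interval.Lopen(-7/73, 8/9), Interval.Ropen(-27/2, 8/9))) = Union({-43/2, -27/2, -41/8, -11/8, -4/5, 4*sqrt(3)}, Interval.open(-7/73, 8/9))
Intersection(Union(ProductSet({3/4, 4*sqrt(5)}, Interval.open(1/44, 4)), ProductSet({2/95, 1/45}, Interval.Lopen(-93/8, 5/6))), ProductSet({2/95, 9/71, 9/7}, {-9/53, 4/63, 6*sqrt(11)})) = ProductSet({2/95}, {-9/53, 4/63})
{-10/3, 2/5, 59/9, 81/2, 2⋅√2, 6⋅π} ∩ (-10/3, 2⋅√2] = {2/5, 2⋅√2}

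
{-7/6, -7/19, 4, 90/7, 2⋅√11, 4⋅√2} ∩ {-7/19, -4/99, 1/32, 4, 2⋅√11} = {-7/19, 4, 2⋅√11}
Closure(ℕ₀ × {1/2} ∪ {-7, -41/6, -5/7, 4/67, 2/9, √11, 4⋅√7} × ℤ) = (ℕ₀ × {1/2}) ∪ ({-7, -41/6, -5/7, 4/67, 2/9, √11, 4⋅√7} × ℤ)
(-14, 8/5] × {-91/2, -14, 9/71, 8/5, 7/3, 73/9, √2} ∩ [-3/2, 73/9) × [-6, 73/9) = [-3/2, 8/5] × {9/71, 8/5, 7/3, √2}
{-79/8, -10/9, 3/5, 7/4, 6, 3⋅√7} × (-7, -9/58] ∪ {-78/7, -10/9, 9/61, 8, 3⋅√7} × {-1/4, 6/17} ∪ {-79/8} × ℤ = ({-79/8} × ℤ) ∪ ({-78/7, -10/9, 9/61, 8, 3⋅√7} × {-1/4, 6/17}) ∪ ({-79/8, -10/9, 3/5, 7/4, 6, 3⋅√7} × (-7, -9/58])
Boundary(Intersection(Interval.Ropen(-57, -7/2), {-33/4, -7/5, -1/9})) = {-33/4}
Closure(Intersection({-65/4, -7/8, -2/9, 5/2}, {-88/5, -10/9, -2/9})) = {-2/9}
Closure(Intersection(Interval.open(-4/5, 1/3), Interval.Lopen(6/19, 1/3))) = Interval(6/19, 1/3)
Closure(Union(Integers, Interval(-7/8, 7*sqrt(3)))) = Union(Integers, Interval(-7/8, 7*sqrt(3)))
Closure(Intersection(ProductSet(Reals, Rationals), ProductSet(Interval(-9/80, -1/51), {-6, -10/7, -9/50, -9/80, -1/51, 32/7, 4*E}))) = ProductSet(Interval(-9/80, -1/51), {-6, -10/7, -9/50, -9/80, -1/51, 32/7})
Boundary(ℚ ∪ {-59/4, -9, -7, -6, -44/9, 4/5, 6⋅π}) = ℝ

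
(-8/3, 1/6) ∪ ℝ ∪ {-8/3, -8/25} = (-∞, ∞)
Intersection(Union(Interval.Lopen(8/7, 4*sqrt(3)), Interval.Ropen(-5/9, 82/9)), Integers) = Range(0, 10, 1)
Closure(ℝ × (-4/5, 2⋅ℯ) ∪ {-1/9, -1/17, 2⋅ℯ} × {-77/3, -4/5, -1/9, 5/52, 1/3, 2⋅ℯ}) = (ℝ × [-4/5, 2⋅ℯ]) ∪ ({-1/9, -1/17, 2⋅ℯ} × {-77/3, -4/5, -1/9, 5/52, 1/3, 2⋅ℯ})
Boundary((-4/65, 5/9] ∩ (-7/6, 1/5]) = {-4/65, 1/5}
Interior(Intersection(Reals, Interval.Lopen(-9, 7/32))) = Interval.open(-9, 7/32)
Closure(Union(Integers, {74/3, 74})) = Union({74/3}, Integers)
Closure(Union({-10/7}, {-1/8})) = {-10/7, -1/8}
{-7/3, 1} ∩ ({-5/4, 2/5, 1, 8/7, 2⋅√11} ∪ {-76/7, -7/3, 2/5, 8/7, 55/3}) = {-7/3, 1}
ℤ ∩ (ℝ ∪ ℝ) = ℤ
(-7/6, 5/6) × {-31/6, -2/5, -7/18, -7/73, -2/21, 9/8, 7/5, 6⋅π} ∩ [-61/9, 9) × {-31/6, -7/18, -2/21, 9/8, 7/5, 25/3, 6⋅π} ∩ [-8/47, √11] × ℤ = ∅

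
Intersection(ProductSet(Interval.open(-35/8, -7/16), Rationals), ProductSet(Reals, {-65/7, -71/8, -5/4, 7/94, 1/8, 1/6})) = ProductSet(Interval.open(-35/8, -7/16), {-65/7, -71/8, -5/4, 7/94, 1/8, 1/6})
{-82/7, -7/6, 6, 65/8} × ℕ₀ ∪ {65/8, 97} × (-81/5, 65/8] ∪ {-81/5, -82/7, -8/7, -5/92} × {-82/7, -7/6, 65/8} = ({-82/7, -7/6, 6, 65/8} × ℕ₀) ∪ ({65/8, 97} × (-81/5, 65/8]) ∪ ({-81/5, -82/7, -8/7, -5/92} × {-82/7, -7/6, 65/8})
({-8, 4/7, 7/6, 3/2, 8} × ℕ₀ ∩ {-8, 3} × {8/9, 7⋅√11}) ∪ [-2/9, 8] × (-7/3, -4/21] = [-2/9, 8] × (-7/3, -4/21]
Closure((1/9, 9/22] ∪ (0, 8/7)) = [0, 8/7]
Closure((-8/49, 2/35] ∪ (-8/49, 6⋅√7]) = [-8/49, 6⋅√7]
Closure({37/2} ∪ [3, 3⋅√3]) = [3, 3⋅√3] ∪ {37/2}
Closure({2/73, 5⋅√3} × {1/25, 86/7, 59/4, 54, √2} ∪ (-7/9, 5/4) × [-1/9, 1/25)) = ({-7/9, 5/4} × [-1/9, 1/25]) ∪ ([-7/9, 5/4] × {-1/9, 1/25}) ∪ ((-7/9, 5/4) × [-1/9, 1/25)) ∪ ({2/73, 5⋅√3} × {1/25, 86/7, 59/4, 54, √2})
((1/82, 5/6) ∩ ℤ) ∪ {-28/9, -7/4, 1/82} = {-28/9, -7/4, 1/82}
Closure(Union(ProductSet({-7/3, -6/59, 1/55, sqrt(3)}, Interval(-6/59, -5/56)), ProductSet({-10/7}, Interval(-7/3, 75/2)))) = Union(ProductSet({-10/7}, Interval(-7/3, 75/2)), ProductSet({-7/3, -6/59, 1/55, sqrt(3)}, Interval(-6/59, -5/56)))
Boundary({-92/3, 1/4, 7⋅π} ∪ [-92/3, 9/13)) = {-92/3, 9/13, 7⋅π}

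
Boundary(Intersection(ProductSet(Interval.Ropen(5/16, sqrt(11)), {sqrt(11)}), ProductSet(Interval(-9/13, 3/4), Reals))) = ProductSet(Interval(5/16, 3/4), {sqrt(11)})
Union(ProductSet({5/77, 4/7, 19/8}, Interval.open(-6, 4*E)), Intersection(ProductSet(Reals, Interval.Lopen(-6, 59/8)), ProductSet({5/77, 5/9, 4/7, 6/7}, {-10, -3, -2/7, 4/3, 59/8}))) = Union(ProductSet({5/77, 4/7, 19/8}, Interval.open(-6, 4*E)), ProductSet({5/77, 5/9, 4/7, 6/7}, {-3, -2/7, 4/3, 59/8}))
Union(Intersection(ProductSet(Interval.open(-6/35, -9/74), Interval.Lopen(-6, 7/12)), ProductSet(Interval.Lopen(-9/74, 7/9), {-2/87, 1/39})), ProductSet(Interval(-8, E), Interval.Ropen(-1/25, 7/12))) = ProductSet(Interval(-8, E), Interval.Ropen(-1/25, 7/12))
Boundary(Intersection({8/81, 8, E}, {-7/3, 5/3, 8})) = {8}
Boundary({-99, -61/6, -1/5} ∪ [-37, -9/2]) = {-99, -37, -9/2, -1/5}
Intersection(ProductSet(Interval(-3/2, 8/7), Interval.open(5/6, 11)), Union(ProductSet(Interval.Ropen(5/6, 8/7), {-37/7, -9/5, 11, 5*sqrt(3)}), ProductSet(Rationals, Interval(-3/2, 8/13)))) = ProductSet(Interval.Ropen(5/6, 8/7), {5*sqrt(3)})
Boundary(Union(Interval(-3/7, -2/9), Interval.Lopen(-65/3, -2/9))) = {-65/3, -2/9}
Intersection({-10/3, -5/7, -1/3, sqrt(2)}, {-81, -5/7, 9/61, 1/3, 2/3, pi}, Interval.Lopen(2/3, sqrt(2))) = EmptySet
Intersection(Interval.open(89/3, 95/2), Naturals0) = Range(30, 48, 1)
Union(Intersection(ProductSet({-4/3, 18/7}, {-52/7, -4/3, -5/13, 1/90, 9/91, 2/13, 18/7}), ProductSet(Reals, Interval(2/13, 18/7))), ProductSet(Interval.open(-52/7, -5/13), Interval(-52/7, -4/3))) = Union(ProductSet({-4/3, 18/7}, {2/13, 18/7}), ProductSet(Interval.open(-52/7, -5/13), Interval(-52/7, -4/3)))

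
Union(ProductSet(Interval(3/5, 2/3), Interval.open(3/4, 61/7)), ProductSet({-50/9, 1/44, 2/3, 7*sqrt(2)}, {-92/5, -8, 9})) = Union(ProductSet({-50/9, 1/44, 2/3, 7*sqrt(2)}, {-92/5, -8, 9}), ProductSet(Interval(3/5, 2/3), Interval.open(3/4, 61/7)))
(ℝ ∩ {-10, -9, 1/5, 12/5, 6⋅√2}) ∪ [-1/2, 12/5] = {-10, -9, 6⋅√2} ∪ [-1/2, 12/5]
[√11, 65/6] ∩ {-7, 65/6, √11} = {65/6, √11}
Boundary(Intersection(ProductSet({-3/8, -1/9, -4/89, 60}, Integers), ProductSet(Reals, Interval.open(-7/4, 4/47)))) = ProductSet({-3/8, -1/9, -4/89, 60}, Range(-1, 1, 1))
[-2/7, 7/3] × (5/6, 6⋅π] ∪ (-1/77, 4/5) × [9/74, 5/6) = ((-1/77, 4/5) × [9/74, 5/6)) ∪ ([-2/7, 7/3] × (5/6, 6⋅π])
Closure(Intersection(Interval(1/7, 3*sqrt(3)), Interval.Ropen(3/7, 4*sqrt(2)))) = Interval(3/7, 3*sqrt(3))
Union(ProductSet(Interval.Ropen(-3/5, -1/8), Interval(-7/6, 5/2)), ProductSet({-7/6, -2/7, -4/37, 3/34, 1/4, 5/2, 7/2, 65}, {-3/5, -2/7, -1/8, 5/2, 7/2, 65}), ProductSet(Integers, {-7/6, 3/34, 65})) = Union(ProductSet({-7/6, -2/7, -4/37, 3/34, 1/4, 5/2, 7/2, 65}, {-3/5, -2/7, -1/8, 5/2, 7/2, 65}), ProductSet(Integers, {-7/6, 3/34, 65}), ProductSet(Interval.Ropen(-3/5, -1/8), Interval(-7/6, 5/2)))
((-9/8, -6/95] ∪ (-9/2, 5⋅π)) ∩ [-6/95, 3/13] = [-6/95, 3/13]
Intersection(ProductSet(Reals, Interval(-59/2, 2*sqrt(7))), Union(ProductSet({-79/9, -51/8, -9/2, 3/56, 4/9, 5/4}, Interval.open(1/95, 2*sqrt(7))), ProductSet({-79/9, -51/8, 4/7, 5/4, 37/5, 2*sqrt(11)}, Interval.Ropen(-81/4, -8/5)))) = Union(ProductSet({-79/9, -51/8, -9/2, 3/56, 4/9, 5/4}, Interval.open(1/95, 2*sqrt(7))), ProductSet({-79/9, -51/8, 4/7, 5/4, 37/5, 2*sqrt(11)}, Interval.Ropen(-81/4, -8/5)))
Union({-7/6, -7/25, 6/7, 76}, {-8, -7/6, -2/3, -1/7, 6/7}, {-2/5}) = {-8, -7/6, -2/3, -2/5, -7/25, -1/7, 6/7, 76}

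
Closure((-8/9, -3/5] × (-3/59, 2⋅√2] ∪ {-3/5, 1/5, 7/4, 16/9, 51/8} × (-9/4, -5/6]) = ({-3/5, 1/5, 7/4, 16/9, 51/8} × [-9/4, -5/6]) ∪ ({-8/9, -3/5} × [-3/59, 2⋅√2]) ∪ ([-8/9, -3/5] × {-3/59, 2⋅√2}) ∪ ((-8/9, -3/5] × (-3/59, 2⋅√2])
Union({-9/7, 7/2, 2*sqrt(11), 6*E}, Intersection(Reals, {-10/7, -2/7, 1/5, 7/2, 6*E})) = {-10/7, -9/7, -2/7, 1/5, 7/2, 2*sqrt(11), 6*E}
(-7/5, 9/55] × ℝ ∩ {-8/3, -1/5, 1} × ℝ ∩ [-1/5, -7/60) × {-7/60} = {-1/5} × {-7/60}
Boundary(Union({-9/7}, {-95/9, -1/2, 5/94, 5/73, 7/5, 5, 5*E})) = {-95/9, -9/7, -1/2, 5/94, 5/73, 7/5, 5, 5*E}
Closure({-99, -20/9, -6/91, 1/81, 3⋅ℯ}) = {-99, -20/9, -6/91, 1/81, 3⋅ℯ}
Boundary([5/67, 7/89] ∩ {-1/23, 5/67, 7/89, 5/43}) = {5/67, 7/89}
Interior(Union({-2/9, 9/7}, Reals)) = Reals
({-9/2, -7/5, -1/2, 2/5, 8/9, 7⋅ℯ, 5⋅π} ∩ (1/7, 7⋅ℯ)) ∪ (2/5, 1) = [2/5, 1) ∪ {5⋅π}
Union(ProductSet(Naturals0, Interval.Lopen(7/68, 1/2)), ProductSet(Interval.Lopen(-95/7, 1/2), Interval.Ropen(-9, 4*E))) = Union(ProductSet(Interval.Lopen(-95/7, 1/2), Interval.Ropen(-9, 4*E)), ProductSet(Naturals0, Interval.Lopen(7/68, 1/2)))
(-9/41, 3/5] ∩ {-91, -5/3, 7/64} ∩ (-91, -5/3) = ∅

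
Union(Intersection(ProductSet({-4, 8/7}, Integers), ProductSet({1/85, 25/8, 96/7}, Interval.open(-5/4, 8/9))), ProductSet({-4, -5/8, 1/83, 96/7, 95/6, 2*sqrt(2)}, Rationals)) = ProductSet({-4, -5/8, 1/83, 96/7, 95/6, 2*sqrt(2)}, Rationals)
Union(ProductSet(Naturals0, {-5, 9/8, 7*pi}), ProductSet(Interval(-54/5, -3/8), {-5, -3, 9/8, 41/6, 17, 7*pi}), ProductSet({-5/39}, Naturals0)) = Union(ProductSet({-5/39}, Naturals0), ProductSet(Interval(-54/5, -3/8), {-5, -3, 9/8, 41/6, 17, 7*pi}), ProductSet(Naturals0, {-5, 9/8, 7*pi}))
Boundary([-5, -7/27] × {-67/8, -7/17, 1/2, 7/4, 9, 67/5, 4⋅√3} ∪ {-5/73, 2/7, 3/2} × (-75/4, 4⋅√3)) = ({-5/73, 2/7, 3/2} × [-75/4, 4⋅√3]) ∪ ([-5, -7/27] × {-67/8, -7/17, 1/2, 7/4, 9, 67/5, 4⋅√3})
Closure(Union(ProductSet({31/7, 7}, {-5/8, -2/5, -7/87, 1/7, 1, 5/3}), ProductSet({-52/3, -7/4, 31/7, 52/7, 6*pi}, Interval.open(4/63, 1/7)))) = Union(ProductSet({31/7, 7}, {-5/8, -2/5, -7/87, 1/7, 1, 5/3}), ProductSet({-52/3, -7/4, 31/7, 52/7, 6*pi}, Interval(4/63, 1/7)))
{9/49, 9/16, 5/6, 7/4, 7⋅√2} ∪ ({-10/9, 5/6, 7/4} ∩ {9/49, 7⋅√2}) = {9/49, 9/16, 5/6, 7/4, 7⋅√2}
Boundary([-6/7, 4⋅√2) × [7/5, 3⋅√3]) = ({-6/7, 4⋅√2} × [7/5, 3⋅√3]) ∪ ([-6/7, 4⋅√2] × {7/5, 3⋅√3})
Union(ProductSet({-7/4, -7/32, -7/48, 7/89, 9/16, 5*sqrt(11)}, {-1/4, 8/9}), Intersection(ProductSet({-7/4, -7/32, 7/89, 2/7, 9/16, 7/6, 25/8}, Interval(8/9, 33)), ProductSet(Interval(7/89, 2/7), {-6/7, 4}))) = Union(ProductSet({7/89, 2/7}, {4}), ProductSet({-7/4, -7/32, -7/48, 7/89, 9/16, 5*sqrt(11)}, {-1/4, 8/9}))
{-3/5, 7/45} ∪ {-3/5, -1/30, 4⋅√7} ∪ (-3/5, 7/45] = [-3/5, 7/45] ∪ {4⋅√7}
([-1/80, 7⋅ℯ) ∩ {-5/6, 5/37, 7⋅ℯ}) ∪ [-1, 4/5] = [-1, 4/5]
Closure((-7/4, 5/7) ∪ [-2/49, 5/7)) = [-7/4, 5/7]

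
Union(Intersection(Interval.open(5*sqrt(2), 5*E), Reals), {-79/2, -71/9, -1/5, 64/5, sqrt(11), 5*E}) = Union({-79/2, -71/9, -1/5, sqrt(11)}, Interval.Lopen(5*sqrt(2), 5*E))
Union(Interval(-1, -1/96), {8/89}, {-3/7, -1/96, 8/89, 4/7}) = Union({8/89, 4/7}, Interval(-1, -1/96))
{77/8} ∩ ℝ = {77/8}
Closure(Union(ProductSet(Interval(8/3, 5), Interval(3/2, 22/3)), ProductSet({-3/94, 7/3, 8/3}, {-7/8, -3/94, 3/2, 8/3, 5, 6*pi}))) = Union(ProductSet({-3/94, 7/3, 8/3}, {-7/8, -3/94, 3/2, 8/3, 5, 6*pi}), ProductSet(Interval(8/3, 5), Interval(3/2, 22/3)))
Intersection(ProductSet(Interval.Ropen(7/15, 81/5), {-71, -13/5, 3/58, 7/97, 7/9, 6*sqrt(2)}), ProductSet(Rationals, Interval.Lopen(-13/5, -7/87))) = EmptySet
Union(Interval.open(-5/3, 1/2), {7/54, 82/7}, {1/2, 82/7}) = Union({82/7}, Interval.Lopen(-5/3, 1/2))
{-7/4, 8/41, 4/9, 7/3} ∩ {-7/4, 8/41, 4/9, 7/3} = {-7/4, 8/41, 4/9, 7/3}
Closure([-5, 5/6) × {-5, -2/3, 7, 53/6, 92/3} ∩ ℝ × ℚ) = [-5, 5/6] × {-5, -2/3, 7, 53/6, 92/3}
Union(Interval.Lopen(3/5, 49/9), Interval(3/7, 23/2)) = Interval(3/7, 23/2)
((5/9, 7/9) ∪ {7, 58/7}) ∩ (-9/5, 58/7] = (5/9, 7/9) ∪ {7, 58/7}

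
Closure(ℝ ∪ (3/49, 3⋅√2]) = (-∞, ∞)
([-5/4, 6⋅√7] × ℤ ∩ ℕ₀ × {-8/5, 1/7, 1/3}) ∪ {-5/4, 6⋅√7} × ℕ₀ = {-5/4, 6⋅√7} × ℕ₀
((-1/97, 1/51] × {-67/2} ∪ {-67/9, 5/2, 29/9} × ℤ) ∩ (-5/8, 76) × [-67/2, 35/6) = ({5/2, 29/9} × {-33, -32, …, 5}) ∪ ((-1/97, 1/51] × {-67/2})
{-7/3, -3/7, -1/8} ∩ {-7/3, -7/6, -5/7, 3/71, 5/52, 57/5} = {-7/3}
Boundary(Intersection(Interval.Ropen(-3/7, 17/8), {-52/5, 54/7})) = EmptySet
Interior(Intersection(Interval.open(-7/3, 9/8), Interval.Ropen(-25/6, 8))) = Interval.open(-7/3, 9/8)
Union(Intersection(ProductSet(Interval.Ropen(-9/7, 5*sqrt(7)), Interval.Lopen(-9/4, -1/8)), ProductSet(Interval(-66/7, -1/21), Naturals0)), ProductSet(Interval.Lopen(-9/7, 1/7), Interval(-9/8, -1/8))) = ProductSet(Interval.Lopen(-9/7, 1/7), Interval(-9/8, -1/8))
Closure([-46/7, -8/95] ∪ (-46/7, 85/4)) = [-46/7, 85/4]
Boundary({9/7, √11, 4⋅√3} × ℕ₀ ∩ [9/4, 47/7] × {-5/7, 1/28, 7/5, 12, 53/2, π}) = {√11} × {12}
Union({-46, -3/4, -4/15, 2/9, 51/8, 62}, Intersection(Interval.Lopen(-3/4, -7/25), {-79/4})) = {-46, -3/4, -4/15, 2/9, 51/8, 62}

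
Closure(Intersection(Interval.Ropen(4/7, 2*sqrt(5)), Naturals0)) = Range(1, 5, 1)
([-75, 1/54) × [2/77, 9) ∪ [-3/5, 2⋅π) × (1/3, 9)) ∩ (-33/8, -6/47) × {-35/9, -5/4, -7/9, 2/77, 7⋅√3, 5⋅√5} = (-33/8, -6/47) × {2/77}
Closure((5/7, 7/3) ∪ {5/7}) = [5/7, 7/3]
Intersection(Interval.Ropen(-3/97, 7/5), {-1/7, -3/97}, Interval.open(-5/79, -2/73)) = {-3/97}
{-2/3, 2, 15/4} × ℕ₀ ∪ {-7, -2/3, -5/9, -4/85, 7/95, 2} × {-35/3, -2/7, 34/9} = ({-2/3, 2, 15/4} × ℕ₀) ∪ ({-7, -2/3, -5/9, -4/85, 7/95, 2} × {-35/3, -2/7, 34/9})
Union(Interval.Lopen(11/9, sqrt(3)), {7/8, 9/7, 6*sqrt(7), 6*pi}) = Union({7/8, 6*sqrt(7), 6*pi}, Interval.Lopen(11/9, sqrt(3)))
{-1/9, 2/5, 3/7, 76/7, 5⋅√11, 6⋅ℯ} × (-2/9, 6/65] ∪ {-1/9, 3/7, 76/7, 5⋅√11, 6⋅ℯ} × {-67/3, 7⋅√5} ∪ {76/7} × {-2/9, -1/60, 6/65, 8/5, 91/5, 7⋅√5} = ({76/7} × {-2/9, -1/60, 6/65, 8/5, 91/5, 7⋅√5}) ∪ ({-1/9, 2/5, 3/7, 76/7, 5⋅√11, 6⋅ℯ} × (-2/9, 6/65]) ∪ ({-1/9, 3/7, 76/7, 5⋅√11, 6⋅ℯ} × {-67/3, 7⋅√5})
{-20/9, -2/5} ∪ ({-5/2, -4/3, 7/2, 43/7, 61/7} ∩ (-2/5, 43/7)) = {-20/9, -2/5, 7/2}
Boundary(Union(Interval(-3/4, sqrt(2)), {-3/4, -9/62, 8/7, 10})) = {-3/4, 10, sqrt(2)}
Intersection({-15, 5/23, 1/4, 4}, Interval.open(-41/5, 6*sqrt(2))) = {5/23, 1/4, 4}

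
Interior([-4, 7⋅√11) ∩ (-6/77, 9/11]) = (-6/77, 9/11)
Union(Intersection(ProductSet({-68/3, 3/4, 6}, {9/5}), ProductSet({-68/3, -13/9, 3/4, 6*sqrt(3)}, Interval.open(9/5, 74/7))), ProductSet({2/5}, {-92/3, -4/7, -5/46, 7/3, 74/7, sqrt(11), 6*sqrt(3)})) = ProductSet({2/5}, {-92/3, -4/7, -5/46, 7/3, 74/7, sqrt(11), 6*sqrt(3)})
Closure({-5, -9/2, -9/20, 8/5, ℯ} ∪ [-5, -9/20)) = [-5, -9/20] ∪ {8/5, ℯ}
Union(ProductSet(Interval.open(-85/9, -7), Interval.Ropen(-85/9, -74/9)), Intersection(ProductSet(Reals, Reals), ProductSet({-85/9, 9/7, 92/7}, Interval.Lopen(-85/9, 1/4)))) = Union(ProductSet({-85/9, 9/7, 92/7}, Interval.Lopen(-85/9, 1/4)), ProductSet(Interval.open(-85/9, -7), Interval.Ropen(-85/9, -74/9)))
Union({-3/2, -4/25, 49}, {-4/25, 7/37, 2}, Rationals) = Rationals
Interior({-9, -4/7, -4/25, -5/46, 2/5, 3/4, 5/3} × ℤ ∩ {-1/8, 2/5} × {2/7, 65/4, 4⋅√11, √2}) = ∅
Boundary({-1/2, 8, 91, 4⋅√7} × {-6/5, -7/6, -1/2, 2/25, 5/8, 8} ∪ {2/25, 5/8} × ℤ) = ({2/25, 5/8} × ℤ) ∪ ({-1/2, 8, 91, 4⋅√7} × {-6/5, -7/6, -1/2, 2/25, 5/8, 8})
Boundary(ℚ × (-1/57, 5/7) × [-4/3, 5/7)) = ℝ × [-1/57, 5/7] × [-4/3, 5/7]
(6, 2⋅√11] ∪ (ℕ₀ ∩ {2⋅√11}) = (6, 2⋅√11]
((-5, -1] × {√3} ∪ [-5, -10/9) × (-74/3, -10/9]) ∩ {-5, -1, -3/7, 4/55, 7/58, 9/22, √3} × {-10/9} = {-5} × {-10/9}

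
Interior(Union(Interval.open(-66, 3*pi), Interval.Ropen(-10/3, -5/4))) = Interval.open(-66, 3*pi)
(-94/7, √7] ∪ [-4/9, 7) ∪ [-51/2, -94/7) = [-51/2, -94/7) ∪ (-94/7, 7)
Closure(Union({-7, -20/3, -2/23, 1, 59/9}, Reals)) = Reals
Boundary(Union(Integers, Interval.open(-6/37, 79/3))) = Union(Complement(Integers, Interval.open(-6/37, 79/3)), {-6/37, 79/3})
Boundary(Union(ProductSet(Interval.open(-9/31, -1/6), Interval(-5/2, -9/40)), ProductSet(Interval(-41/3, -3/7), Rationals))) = Union(ProductSet({-9/31, -1/6}, Interval(-5/2, -9/40)), ProductSet(Interval(-41/3, -3/7), Interval(-oo, oo)), ProductSet(Interval(-9/31, -1/6), {-5/2, -9/40}))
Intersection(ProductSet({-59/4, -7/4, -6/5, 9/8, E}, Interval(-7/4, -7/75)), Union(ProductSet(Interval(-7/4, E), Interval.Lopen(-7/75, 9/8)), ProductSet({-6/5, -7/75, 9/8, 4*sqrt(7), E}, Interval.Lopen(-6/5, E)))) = ProductSet({-6/5, 9/8, E}, Interval.Lopen(-6/5, -7/75))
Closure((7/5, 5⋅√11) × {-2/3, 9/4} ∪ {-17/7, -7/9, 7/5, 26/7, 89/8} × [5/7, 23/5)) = ({-17/7, -7/9, 7/5, 26/7, 89/8} × [5/7, 23/5]) ∪ ([7/5, 5⋅√11] × {-2/3, 9/4})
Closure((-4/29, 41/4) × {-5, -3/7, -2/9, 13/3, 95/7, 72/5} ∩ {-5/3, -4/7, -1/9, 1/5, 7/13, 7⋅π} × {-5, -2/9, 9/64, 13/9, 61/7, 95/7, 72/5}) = {-1/9, 1/5, 7/13} × {-5, -2/9, 95/7, 72/5}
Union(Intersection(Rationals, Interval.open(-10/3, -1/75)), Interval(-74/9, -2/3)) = Union(Intersection(Interval.open(-10/3, -1/75), Rationals), Interval(-74/9, -2/3))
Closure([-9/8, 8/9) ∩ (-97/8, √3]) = [-9/8, 8/9]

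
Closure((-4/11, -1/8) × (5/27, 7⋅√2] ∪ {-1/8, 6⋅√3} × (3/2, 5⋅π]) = ({-4/11, -1/8} × [5/27, 7⋅√2]) ∪ ([-4/11, -1/8] × {5/27, 7⋅√2}) ∪ ({-1/8, 6⋅√3} × [3/2, 5⋅π]) ∪ ((-4/11, -1/8) × (5/27, 7⋅√2])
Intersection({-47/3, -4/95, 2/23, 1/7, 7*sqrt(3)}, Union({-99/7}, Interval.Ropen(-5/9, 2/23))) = {-4/95}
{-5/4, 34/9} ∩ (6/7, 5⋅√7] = {34/9}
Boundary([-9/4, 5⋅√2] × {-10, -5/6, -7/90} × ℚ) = [-9/4, 5⋅√2] × {-10, -5/6, -7/90} × ℝ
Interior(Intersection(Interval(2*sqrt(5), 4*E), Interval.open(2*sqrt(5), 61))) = Interval.open(2*sqrt(5), 4*E)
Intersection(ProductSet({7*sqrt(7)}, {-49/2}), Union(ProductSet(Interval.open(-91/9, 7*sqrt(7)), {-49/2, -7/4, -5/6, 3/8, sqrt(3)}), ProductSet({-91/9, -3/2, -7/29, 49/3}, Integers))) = EmptySet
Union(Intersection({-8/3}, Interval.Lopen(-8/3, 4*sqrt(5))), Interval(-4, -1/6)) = Interval(-4, -1/6)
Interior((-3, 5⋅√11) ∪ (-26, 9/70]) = (-26, 5⋅√11)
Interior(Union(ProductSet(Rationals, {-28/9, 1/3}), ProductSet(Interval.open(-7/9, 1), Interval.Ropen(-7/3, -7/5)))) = Union(ProductSet(Complement(Rationals, Interval(-oo, oo)), {-28/9, 1/3}), ProductSet(Interval.open(-7/9, 1), Interval.open(-7/3, -7/5)))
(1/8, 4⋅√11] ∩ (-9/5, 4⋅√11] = (1/8, 4⋅√11]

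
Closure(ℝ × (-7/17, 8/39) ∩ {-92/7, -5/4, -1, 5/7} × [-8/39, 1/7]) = {-92/7, -5/4, -1, 5/7} × [-8/39, 1/7]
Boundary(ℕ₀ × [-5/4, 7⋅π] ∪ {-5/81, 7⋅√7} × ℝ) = ({-5/81, 7⋅√7} × ℝ) ∪ (ℕ₀ × [-5/4, 7⋅π])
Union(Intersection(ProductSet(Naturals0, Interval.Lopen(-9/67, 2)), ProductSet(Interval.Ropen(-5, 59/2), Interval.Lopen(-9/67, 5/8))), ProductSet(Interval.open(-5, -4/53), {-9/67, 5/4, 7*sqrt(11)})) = Union(ProductSet(Interval.open(-5, -4/53), {-9/67, 5/4, 7*sqrt(11)}), ProductSet(Range(0, 30, 1), Interval.Lopen(-9/67, 5/8)))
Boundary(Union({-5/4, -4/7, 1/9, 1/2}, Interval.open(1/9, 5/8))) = {-5/4, -4/7, 1/9, 5/8}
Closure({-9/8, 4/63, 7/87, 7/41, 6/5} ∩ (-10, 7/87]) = {-9/8, 4/63, 7/87}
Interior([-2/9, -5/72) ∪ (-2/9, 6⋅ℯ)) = (-2/9, 6⋅ℯ)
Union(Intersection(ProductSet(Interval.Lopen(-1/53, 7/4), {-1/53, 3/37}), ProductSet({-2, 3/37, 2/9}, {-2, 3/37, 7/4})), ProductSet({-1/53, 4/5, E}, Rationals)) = Union(ProductSet({3/37, 2/9}, {3/37}), ProductSet({-1/53, 4/5, E}, Rationals))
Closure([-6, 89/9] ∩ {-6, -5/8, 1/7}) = {-6, -5/8, 1/7}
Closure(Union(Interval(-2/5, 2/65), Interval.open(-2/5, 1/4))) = Interval(-2/5, 1/4)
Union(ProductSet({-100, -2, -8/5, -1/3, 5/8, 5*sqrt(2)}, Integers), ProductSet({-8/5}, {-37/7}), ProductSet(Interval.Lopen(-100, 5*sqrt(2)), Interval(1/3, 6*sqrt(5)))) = Union(ProductSet({-8/5}, {-37/7}), ProductSet({-100, -2, -8/5, -1/3, 5/8, 5*sqrt(2)}, Integers), ProductSet(Interval.Lopen(-100, 5*sqrt(2)), Interval(1/3, 6*sqrt(5))))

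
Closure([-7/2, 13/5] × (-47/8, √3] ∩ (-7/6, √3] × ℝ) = ({-7/6, √3} × [-47/8, √3]) ∪ ([-7/6, √3] × {-47/8, √3}) ∪ ((-7/6, √3] × (-47/8, √3])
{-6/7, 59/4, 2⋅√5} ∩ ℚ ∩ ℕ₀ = ∅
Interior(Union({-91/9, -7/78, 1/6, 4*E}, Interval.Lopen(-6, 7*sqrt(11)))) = Interval.open(-6, 7*sqrt(11))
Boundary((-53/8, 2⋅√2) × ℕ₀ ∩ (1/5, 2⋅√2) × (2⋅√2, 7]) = [1/5, 2⋅√2] × {3, 4, …, 7}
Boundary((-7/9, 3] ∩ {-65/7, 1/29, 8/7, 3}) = {1/29, 8/7, 3}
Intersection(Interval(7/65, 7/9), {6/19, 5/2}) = {6/19}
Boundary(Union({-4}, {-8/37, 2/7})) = {-4, -8/37, 2/7}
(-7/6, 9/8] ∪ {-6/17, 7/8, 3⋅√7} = (-7/6, 9/8] ∪ {3⋅√7}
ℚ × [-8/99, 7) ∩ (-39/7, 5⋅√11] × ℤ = (ℚ ∩ (-39/7, 5⋅√11]) × {0, 1, …, 6}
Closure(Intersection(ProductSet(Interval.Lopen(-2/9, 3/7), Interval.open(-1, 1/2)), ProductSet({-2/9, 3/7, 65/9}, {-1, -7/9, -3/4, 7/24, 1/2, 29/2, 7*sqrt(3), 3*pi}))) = ProductSet({3/7}, {-7/9, -3/4, 7/24})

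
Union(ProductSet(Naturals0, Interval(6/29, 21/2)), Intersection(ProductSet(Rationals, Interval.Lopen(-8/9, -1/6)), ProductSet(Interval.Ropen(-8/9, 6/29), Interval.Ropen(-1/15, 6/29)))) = ProductSet(Naturals0, Interval(6/29, 21/2))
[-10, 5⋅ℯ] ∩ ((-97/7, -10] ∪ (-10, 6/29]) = [-10, 6/29]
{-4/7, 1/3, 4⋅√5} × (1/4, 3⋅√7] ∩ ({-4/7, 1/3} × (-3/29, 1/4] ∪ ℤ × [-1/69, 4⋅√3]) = ∅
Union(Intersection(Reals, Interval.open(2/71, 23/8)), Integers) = Union(Integers, Interval.open(2/71, 23/8))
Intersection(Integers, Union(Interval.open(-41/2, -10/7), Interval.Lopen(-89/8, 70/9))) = Range(-20, 8, 1)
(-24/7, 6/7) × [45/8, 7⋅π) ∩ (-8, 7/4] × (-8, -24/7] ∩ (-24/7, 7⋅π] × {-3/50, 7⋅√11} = ∅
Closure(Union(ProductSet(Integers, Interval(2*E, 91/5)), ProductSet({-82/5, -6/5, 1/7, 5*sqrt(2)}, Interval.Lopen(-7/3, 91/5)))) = Union(ProductSet({-82/5, -6/5, 1/7, 5*sqrt(2)}, Interval(-7/3, 91/5)), ProductSet(Integers, Interval(2*E, 91/5)))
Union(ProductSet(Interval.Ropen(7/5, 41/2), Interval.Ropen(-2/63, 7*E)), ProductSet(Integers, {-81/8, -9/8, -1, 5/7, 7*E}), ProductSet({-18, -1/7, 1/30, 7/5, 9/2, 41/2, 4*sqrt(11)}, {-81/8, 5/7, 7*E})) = Union(ProductSet({-18, -1/7, 1/30, 7/5, 9/2, 41/2, 4*sqrt(11)}, {-81/8, 5/7, 7*E}), ProductSet(Integers, {-81/8, -9/8, -1, 5/7, 7*E}), ProductSet(Interval.Ropen(7/5, 41/2), Interval.Ropen(-2/63, 7*E)))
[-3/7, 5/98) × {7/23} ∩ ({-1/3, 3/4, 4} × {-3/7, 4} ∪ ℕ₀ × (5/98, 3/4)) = {0} × {7/23}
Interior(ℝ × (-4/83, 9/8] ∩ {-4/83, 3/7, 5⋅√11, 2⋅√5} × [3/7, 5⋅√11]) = ∅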